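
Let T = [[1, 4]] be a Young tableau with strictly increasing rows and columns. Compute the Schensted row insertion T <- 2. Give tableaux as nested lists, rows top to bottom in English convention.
In row 1, 2 replaces 4 (the leftmost entry greater than 2); 4 is bumped to row 2. 4 starts a new row 2. The new tableau is [[1, 2], [4]].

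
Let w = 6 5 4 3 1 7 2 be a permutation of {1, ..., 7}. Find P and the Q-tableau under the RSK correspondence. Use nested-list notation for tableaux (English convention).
P = [[1, 2], [3, 7], [4], [5], [6]], Q = [[1, 6], [2, 7], [3], [4], [5]]

Insert each entry of the permutation into P by Schensted row insertion, recording in Q the position of each new cell.

Insert 6: appended to row 1. P = [[6]].
Insert 5: 5 bumps 6 from row 1; 6 starts row 2. P = [[5], [6]].
Insert 4: 4 bumps 5 from row 1; 5 bumps 6 from row 2; 6 starts row 3. P = [[4], [5], [6]].
Insert 3: 3 bumps 4 from row 1; 4 bumps 5 from row 2; 5 bumps 6 from row 3; 6 starts row 4. P = [[3], [4], [5], [6]].
Insert 1: 1 bumps 3 from row 1; 3 bumps 4 from row 2; 4 bumps 5 from row 3; 5 bumps 6 from row 4; 6 starts row 5. P = [[1], [3], [4], [5], [6]].
Insert 7: appended to row 1. P = [[1, 7], [3], [4], [5], [6]].
Insert 2: 2 bumps 7 from row 1; 7 appends to row 2. P = [[1, 2], [3, 7], [4], [5], [6]].

So P = [[1, 2], [3, 7], [4], [5], [6]], Q = [[1, 6], [2, 7], [3], [4], [5]].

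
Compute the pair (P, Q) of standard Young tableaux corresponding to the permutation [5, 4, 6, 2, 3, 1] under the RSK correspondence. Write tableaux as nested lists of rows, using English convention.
Insert each entry of the permutation into P by Schensted row insertion, recording in Q the position of each new cell.

Insert 5: appended to row 1. P = [[5]].
Insert 4: 4 bumps 5 from row 1; 5 starts row 2. P = [[4], [5]].
Insert 6: appended to row 1. P = [[4, 6], [5]].
Insert 2: 2 bumps 4 from row 1; 4 bumps 5 from row 2; 5 starts row 3. P = [[2, 6], [4], [5]].
Insert 3: 3 bumps 6 from row 1; 6 appends to row 2. P = [[2, 3], [4, 6], [5]].
Insert 1: 1 bumps 2 from row 1; 2 bumps 4 from row 2; 4 bumps 5 from row 3; 5 starts row 4. P = [[1, 3], [2, 6], [4], [5]].

So P = [[1, 3], [2, 6], [4], [5]], Q = [[1, 3], [2, 5], [4], [6]].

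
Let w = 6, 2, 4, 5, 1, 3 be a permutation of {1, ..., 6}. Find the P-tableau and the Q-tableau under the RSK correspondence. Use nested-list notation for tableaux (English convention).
P = [[1, 3, 5], [2, 4], [6]], Q = [[1, 3, 4], [2, 6], [5]]

Insert each entry of the permutation into P by Schensted row insertion, recording in Q the position of each new cell.

Insert 6: appended to row 1. P = [[6]].
Insert 2: 2 bumps 6 from row 1; 6 starts row 2. P = [[2], [6]].
Insert 4: appended to row 1. P = [[2, 4], [6]].
Insert 5: appended to row 1. P = [[2, 4, 5], [6]].
Insert 1: 1 bumps 2 from row 1; 2 bumps 6 from row 2; 6 starts row 3. P = [[1, 4, 5], [2], [6]].
Insert 3: 3 bumps 4 from row 1; 4 appends to row 2. P = [[1, 3, 5], [2, 4], [6]].

So P = [[1, 3, 5], [2, 4], [6]], Q = [[1, 3, 4], [2, 6], [5]].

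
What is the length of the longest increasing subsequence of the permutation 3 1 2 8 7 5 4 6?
4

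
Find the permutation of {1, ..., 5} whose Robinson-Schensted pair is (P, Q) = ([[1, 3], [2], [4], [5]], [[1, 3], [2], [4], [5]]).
Reverse the RSK construction: for i from n down to 1, find the cell of Q containing i, remove the entry at that cell from P, and reverse-bump it up through P; the value ejected from row 1 is w(i).

Step i=5: Q has 5 at row 4, column 1; remove 5 from row 4 of P and reverse-bump: 5 enters row 3 and ejects 4; 4 enters row 2 and ejects 2; 2 enters row 1 and ejects 1. So w(5) = 1. P is now [[2, 3], [4], [5]].
Step i=4: Q has 4 at row 3, column 1; remove 5 from row 3 of P and reverse-bump: 5 enters row 2 and ejects 4; 4 enters row 1 and ejects 3. So w(4) = 3. P is now [[2, 4], [5]].
Step i=3: Q has 3 at row 1, column 2; remove that cell from P, ejecting 4. So w(3) = 4. P is now [[2], [5]].
Step i=2: Q has 2 at row 2, column 1; remove 5 from row 2 of P and reverse-bump: 5 enters row 1 and ejects 2. So w(2) = 2. P is now [[5]].
Step i=1: Q has 1 at row 1, column 1; remove that cell from P, ejecting 5. So w(1) = 5. P is now [].

So w = 5 2 4 3 1.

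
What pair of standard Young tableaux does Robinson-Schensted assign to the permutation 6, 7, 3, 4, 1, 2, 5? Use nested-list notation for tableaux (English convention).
Insert each entry of the permutation into P by Schensted row insertion, recording in Q the position of each new cell.

Insert 6: appended to row 1. P = [[6]].
Insert 7: appended to row 1. P = [[6, 7]].
Insert 3: 3 bumps 6 from row 1; 6 starts row 2. P = [[3, 7], [6]].
Insert 4: 4 bumps 7 from row 1; 7 appends to row 2. P = [[3, 4], [6, 7]].
Insert 1: 1 bumps 3 from row 1; 3 bumps 6 from row 2; 6 starts row 3. P = [[1, 4], [3, 7], [6]].
Insert 2: 2 bumps 4 from row 1; 4 bumps 7 from row 2; 7 appends to row 3. P = [[1, 2], [3, 4], [6, 7]].
Insert 5: appended to row 1. P = [[1, 2, 5], [3, 4], [6, 7]].

So P = [[1, 2, 5], [3, 4], [6, 7]], Q = [[1, 2, 7], [3, 4], [5, 6]].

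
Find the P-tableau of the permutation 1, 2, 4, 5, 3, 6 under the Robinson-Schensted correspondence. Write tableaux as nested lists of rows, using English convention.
P = [[1, 2, 3, 5, 6], [4]]

After inserting 1: P = [[1]].
After inserting 2: P = [[1, 2]].
After inserting 4: P = [[1, 2, 4]].
After inserting 5: P = [[1, 2, 4, 5]].
After inserting 3: P = [[1, 2, 3, 5], [4]].
After inserting 6: P = [[1, 2, 3, 5, 6], [4]].

So P = [[1, 2, 3, 5, 6], [4]].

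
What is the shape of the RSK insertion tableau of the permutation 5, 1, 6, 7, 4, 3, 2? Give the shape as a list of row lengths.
Row-insert each entry into an empty tableau.

After inserting 5: P = [[5]].
After inserting 1: P = [[1], [5]].
After inserting 6: P = [[1, 6], [5]].
After inserting 7: P = [[1, 6, 7], [5]].
After inserting 4: P = [[1, 4, 7], [5, 6]].
After inserting 3: P = [[1, 3, 7], [4, 6], [5]].
After inserting 2: P = [[1, 2, 7], [3, 6], [4], [5]].

The final insertion tableau P = [[1, 2, 7], [3, 6], [4], [5]] has shape [3, 2, 1, 1].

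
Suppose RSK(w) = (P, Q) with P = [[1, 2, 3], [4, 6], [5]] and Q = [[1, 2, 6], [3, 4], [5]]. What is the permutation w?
Reverse the RSK construction: for i from n down to 1, find the cell of Q containing i, remove the entry at that cell from P, and reverse-bump it up through P; the value ejected from row 1 is w(i).

Step i=6: Q has 6 at row 1, column 3; remove that cell from P, ejecting 3. So w(6) = 3. P is now [[1, 2], [4, 6], [5]].
Step i=5: Q has 5 at row 3, column 1; remove 5 from row 3 of P and reverse-bump: 5 enters row 2 and ejects 4; 4 enters row 1 and ejects 2. So w(5) = 2. P is now [[1, 4], [5, 6]].
Step i=4: Q has 4 at row 2, column 2; remove 6 from row 2 of P and reverse-bump: 6 enters row 1 and ejects 4. So w(4) = 4. P is now [[1, 6], [5]].
Step i=3: Q has 3 at row 2, column 1; remove 5 from row 2 of P and reverse-bump: 5 enters row 1 and ejects 1. So w(3) = 1. P is now [[5, 6]].
Step i=2: Q has 2 at row 1, column 2; remove that cell from P, ejecting 6. So w(2) = 6. P is now [[5]].
Step i=1: Q has 1 at row 1, column 1; remove that cell from P, ejecting 5. So w(1) = 5. P is now [].

So w = 5 6 1 4 2 3.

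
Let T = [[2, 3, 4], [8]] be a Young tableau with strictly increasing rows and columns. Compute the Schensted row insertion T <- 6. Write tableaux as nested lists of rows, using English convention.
6 is larger than every entry of row 1, so it is appended to row 1. The new tableau is [[2, 3, 4, 6], [8]].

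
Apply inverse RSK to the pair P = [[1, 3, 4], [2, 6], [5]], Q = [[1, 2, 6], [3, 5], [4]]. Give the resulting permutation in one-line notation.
Reverse RSK: for i = n, n-1, ..., 1, locate i in Q, remove the corresponding corner cell from P, and reverse-bump its entry up through P; the value ejected from row 1 is w(i).

So w = 5 6 2 1 3 4.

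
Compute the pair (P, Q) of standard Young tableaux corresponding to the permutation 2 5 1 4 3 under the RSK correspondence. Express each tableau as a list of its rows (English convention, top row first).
P = [[1, 3], [2, 4], [5]], Q = [[1, 2], [3, 4], [5]]

Insert each entry of the permutation into P by Schensted row insertion, recording in Q the position of each new cell.

After inserting 2: P = [[2]].
After inserting 5: P = [[2, 5]].
After inserting 1: P = [[1, 5], [2]].
After inserting 4: P = [[1, 4], [2, 5]].
After inserting 3: P = [[1, 3], [2, 4], [5]].

So P = [[1, 3], [2, 4], [5]], Q = [[1, 2], [3, 4], [5]].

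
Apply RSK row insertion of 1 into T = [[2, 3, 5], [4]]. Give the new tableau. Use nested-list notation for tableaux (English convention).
In row 1, 1 replaces 2 (the leftmost entry greater than 1); 2 is bumped to row 2. In row 2, 2 replaces 4 (the leftmost entry greater than 2); 4 is bumped to row 3. 4 starts a new row 3. The new tableau is [[1, 3, 5], [2], [4]].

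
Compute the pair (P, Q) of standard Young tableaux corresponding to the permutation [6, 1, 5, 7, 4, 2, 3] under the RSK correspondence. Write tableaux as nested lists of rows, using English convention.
P = [[1, 2, 3], [4, 7], [5], [6]], Q = [[1, 3, 4], [2, 7], [5], [6]]

Insert each entry of the permutation into P by Schensted row insertion, recording in Q the position of each new cell.

Insert 6: appended to row 1. P = [[6]].
Insert 1: 1 bumps 6 from row 1; 6 starts row 2. P = [[1], [6]].
Insert 5: appended to row 1. P = [[1, 5], [6]].
Insert 7: appended to row 1. P = [[1, 5, 7], [6]].
Insert 4: 4 bumps 5 from row 1; 5 bumps 6 from row 2; 6 starts row 3. P = [[1, 4, 7], [5], [6]].
Insert 2: 2 bumps 4 from row 1; 4 bumps 5 from row 2; 5 bumps 6 from row 3; 6 starts row 4. P = [[1, 2, 7], [4], [5], [6]].
Insert 3: 3 bumps 7 from row 1; 7 appends to row 2. P = [[1, 2, 3], [4, 7], [5], [6]].

So P = [[1, 2, 3], [4, 7], [5], [6]], Q = [[1, 3, 4], [2, 7], [5], [6]].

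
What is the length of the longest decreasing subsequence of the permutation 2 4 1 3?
2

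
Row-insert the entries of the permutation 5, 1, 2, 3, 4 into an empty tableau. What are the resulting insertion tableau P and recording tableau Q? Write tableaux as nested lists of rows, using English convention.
Insert each entry of the permutation into P by Schensted row insertion, recording in Q the position of each new cell.

After inserting 5: P = [[5]].
After inserting 1: P = [[1], [5]].
After inserting 2: P = [[1, 2], [5]].
After inserting 3: P = [[1, 2, 3], [5]].
After inserting 4: P = [[1, 2, 3, 4], [5]].

So P = [[1, 2, 3, 4], [5]], Q = [[1, 3, 4, 5], [2]].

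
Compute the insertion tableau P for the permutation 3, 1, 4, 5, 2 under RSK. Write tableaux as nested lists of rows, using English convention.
P = [[1, 2, 5], [3, 4]]

Insert 3: appended to row 1. P = [[3]].
Insert 1: 1 bumps 3 from row 1; 3 starts row 2. P = [[1], [3]].
Insert 4: appended to row 1. P = [[1, 4], [3]].
Insert 5: appended to row 1. P = [[1, 4, 5], [3]].
Insert 2: 2 bumps 4 from row 1; 4 appends to row 2. P = [[1, 2, 5], [3, 4]].

So P = [[1, 2, 5], [3, 4]].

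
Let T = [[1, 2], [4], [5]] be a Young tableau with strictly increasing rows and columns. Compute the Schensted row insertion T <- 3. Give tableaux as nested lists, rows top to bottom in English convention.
3 is larger than every entry of row 1, so it is appended to row 1. The new tableau is [[1, 2, 3], [4], [5]].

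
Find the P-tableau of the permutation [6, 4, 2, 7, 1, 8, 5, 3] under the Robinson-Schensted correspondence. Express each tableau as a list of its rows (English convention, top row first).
P = [[1, 3, 8], [2, 5], [4, 7], [6]]

After inserting 6: P = [[6]].
After inserting 4: P = [[4], [6]].
After inserting 2: P = [[2], [4], [6]].
After inserting 7: P = [[2, 7], [4], [6]].
After inserting 1: P = [[1, 7], [2], [4], [6]].
After inserting 8: P = [[1, 7, 8], [2], [4], [6]].
After inserting 5: P = [[1, 5, 8], [2, 7], [4], [6]].
After inserting 3: P = [[1, 3, 8], [2, 5], [4, 7], [6]].

So P = [[1, 3, 8], [2, 5], [4, 7], [6]].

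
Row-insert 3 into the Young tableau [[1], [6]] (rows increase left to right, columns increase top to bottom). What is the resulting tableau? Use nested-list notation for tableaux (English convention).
3 is larger than every entry of row 1, so it is appended to row 1. The new tableau is [[1, 3], [6]].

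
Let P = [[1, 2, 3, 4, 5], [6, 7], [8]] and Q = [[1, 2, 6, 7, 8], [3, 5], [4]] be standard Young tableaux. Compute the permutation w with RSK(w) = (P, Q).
6 8 7 1 2 3 4 5

Reverse RSK: for i = n, n-1, ..., 1, locate i in Q, remove the corresponding corner cell from P, and reverse-bump its entry up through P; the value ejected from row 1 is w(i).

So w = 6 8 7 1 2 3 4 5.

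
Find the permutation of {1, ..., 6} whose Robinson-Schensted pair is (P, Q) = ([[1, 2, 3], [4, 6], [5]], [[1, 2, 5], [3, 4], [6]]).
5 6 1 2 4 3

Reverse RSK: for i = n, n-1, ..., 1, locate i in Q, remove the corresponding corner cell from P, and reverse-bump its entry up through P; the value ejected from row 1 is w(i).

So w = 5 6 1 2 4 3.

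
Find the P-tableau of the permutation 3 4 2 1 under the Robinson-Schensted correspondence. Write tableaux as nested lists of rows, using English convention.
P = [[1, 4], [2], [3]]

After inserting 3: P = [[3]].
After inserting 4: P = [[3, 4]].
After inserting 2: P = [[2, 4], [3]].
After inserting 1: P = [[1, 4], [2], [3]].

So P = [[1, 4], [2], [3]].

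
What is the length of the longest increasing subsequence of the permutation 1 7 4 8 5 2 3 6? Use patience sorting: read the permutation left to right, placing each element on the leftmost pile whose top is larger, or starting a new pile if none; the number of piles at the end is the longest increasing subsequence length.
1: new pile. tops = [1]
7: new pile. tops = [1, 7]
4: onto pile 2 (replacing 7). tops = [1, 4]
8: new pile. tops = [1, 4, 8]
5: onto pile 3 (replacing 8). tops = [1, 4, 5]
2: onto pile 2 (replacing 4). tops = [1, 2, 5]
3: onto pile 3 (replacing 5). tops = [1, 2, 3]
6: new pile. tops = [1, 2, 3, 6]

4 piles, so the longest increasing subsequence has length 4.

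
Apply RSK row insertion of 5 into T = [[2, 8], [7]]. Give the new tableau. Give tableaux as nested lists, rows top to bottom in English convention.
[[2, 5], [7, 8]]

In row 1, 5 replaces 8 (the leftmost entry greater than 5); 8 is bumped to row 2. 8 is appended to row 2. The new tableau is [[2, 5], [7, 8]].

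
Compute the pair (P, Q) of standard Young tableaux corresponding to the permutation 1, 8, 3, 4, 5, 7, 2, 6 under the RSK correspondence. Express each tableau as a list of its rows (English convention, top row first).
P = [[1, 2, 4, 5, 6], [3, 7], [8]], Q = [[1, 2, 4, 5, 6], [3, 8], [7]]

Insert each entry of the permutation into P by Schensted row insertion, recording in Q the position of each new cell.

After inserting 1: P = [[1]].
After inserting 8: P = [[1, 8]].
After inserting 3: P = [[1, 3], [8]].
After inserting 4: P = [[1, 3, 4], [8]].
After inserting 5: P = [[1, 3, 4, 5], [8]].
After inserting 7: P = [[1, 3, 4, 5, 7], [8]].
After inserting 2: P = [[1, 2, 4, 5, 7], [3], [8]].
After inserting 6: P = [[1, 2, 4, 5, 6], [3, 7], [8]].

So P = [[1, 2, 4, 5, 6], [3, 7], [8]], Q = [[1, 2, 4, 5, 6], [3, 8], [7]].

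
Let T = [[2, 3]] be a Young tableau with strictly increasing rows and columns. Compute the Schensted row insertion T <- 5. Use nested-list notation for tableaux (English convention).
[[2, 3, 5]]

5 is larger than every entry of row 1, so it is appended to row 1. The new tableau is [[2, 3, 5]].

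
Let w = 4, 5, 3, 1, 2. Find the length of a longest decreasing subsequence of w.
3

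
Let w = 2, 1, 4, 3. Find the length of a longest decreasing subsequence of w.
2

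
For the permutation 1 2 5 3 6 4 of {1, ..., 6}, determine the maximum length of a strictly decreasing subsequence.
2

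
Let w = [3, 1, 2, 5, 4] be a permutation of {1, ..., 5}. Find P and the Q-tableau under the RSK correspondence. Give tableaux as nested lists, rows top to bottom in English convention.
P = [[1, 2, 4], [3, 5]], Q = [[1, 3, 4], [2, 5]]

Insert each entry of the permutation into P by Schensted row insertion, recording in Q the position of each new cell.

Insert 3: appended to row 1. P = [[3]].
Insert 1: 1 bumps 3 from row 1; 3 starts row 2. P = [[1], [3]].
Insert 2: appended to row 1. P = [[1, 2], [3]].
Insert 5: appended to row 1. P = [[1, 2, 5], [3]].
Insert 4: 4 bumps 5 from row 1; 5 appends to row 2. P = [[1, 2, 4], [3, 5]].

So P = [[1, 2, 4], [3, 5]], Q = [[1, 3, 4], [2, 5]].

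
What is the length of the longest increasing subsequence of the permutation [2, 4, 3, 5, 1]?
3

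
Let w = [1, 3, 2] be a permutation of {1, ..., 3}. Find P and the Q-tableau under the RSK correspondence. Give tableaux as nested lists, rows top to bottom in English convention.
P = [[1, 2], [3]], Q = [[1, 2], [3]]

Insert each entry of the permutation into P by Schensted row insertion, recording in Q the position of each new cell.

Insert 1: appended to row 1. P = [[1]].
Insert 3: appended to row 1. P = [[1, 3]].
Insert 2: 2 bumps 3 from row 1; 3 starts row 2. P = [[1, 2], [3]].

So P = [[1, 2], [3]], Q = [[1, 2], [3]].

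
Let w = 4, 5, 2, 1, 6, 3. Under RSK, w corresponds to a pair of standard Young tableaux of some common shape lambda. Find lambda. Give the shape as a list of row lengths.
Row-insert each entry into an empty tableau.

After inserting 4: P = [[4]].
After inserting 5: P = [[4, 5]].
After inserting 2: P = [[2, 5], [4]].
After inserting 1: P = [[1, 5], [2], [4]].
After inserting 6: P = [[1, 5, 6], [2], [4]].
After inserting 3: P = [[1, 3, 6], [2, 5], [4]].

The final insertion tableau P = [[1, 3, 6], [2, 5], [4]] has shape [3, 2, 1].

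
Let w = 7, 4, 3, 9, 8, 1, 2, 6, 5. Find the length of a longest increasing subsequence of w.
3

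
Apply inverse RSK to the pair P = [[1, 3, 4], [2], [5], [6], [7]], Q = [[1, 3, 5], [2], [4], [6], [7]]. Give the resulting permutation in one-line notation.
Reverse RSK: for i = n, n-1, ..., 1, locate i in Q, remove the corresponding corner cell from P, and reverse-bump its entry up through P; the value ejected from row 1 is w(i).

So w = 7 2 6 3 5 4 1.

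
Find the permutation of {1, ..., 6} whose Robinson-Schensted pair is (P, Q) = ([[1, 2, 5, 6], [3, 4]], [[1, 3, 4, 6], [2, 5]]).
3 1 4 5 2 6

Reverse the RSK construction: for i from n down to 1, find the cell of Q containing i, remove the entry at that cell from P, and reverse-bump it up through P; the value ejected from row 1 is w(i).

Step i=6: Q has 6 at row 1, column 4; remove that cell from P, ejecting 6. So w(6) = 6. P is now [[1, 2, 5], [3, 4]].
Step i=5: Q has 5 at row 2, column 2; remove 4 from row 2 of P and reverse-bump: 4 enters row 1 and ejects 2. So w(5) = 2. P is now [[1, 4, 5], [3]].
Step i=4: Q has 4 at row 1, column 3; remove that cell from P, ejecting 5. So w(4) = 5. P is now [[1, 4], [3]].
Step i=3: Q has 3 at row 1, column 2; remove that cell from P, ejecting 4. So w(3) = 4. P is now [[1], [3]].
Step i=2: Q has 2 at row 2, column 1; remove 3 from row 2 of P and reverse-bump: 3 enters row 1 and ejects 1. So w(2) = 1. P is now [[3]].
Step i=1: Q has 1 at row 1, column 1; remove that cell from P, ejecting 3. So w(1) = 3. P is now [].

So w = 3 1 4 5 2 6.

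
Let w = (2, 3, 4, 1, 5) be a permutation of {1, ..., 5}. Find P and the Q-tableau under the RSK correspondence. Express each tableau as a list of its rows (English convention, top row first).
P = [[1, 3, 4, 5], [2]], Q = [[1, 2, 3, 5], [4]]

Insert each entry of the permutation into P by Schensted row insertion, recording in Q the position of each new cell.

Insert 2: appended to row 1. P = [[2]].
Insert 3: appended to row 1. P = [[2, 3]].
Insert 4: appended to row 1. P = [[2, 3, 4]].
Insert 1: 1 bumps 2 from row 1; 2 starts row 2. P = [[1, 3, 4], [2]].
Insert 5: appended to row 1. P = [[1, 3, 4, 5], [2]].

So P = [[1, 3, 4, 5], [2]], Q = [[1, 2, 3, 5], [4]].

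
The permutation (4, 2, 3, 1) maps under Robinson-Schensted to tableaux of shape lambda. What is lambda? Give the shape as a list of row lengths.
Row-insert each entry into an empty tableau.

After inserting 4: P = [[4]].
After inserting 2: P = [[2], [4]].
After inserting 3: P = [[2, 3], [4]].
After inserting 1: P = [[1, 3], [2], [4]].

The final insertion tableau P = [[1, 3], [2], [4]] has shape [2, 1, 1].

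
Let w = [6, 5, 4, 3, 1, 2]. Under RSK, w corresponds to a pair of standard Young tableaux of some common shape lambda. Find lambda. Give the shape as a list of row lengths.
[2, 1, 1, 1, 1]

RSK row insertion gives P = [[1, 2], [3], [4], [5], [6]], which has shape [2, 1, 1, 1, 1].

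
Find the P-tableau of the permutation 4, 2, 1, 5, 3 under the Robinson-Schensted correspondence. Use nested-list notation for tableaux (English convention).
P = [[1, 3], [2, 5], [4]]

After inserting 4: P = [[4]].
After inserting 2: P = [[2], [4]].
After inserting 1: P = [[1], [2], [4]].
After inserting 5: P = [[1, 5], [2], [4]].
After inserting 3: P = [[1, 3], [2, 5], [4]].

So P = [[1, 3], [2, 5], [4]].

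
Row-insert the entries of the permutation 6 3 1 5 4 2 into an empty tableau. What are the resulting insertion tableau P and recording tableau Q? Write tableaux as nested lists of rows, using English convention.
Insert each entry of the permutation into P by Schensted row insertion, recording in Q the position of each new cell.

Insert 6: appended to row 1. P = [[6]].
Insert 3: 3 bumps 6 from row 1; 6 starts row 2. P = [[3], [6]].
Insert 1: 1 bumps 3 from row 1; 3 bumps 6 from row 2; 6 starts row 3. P = [[1], [3], [6]].
Insert 5: appended to row 1. P = [[1, 5], [3], [6]].
Insert 4: 4 bumps 5 from row 1; 5 appends to row 2. P = [[1, 4], [3, 5], [6]].
Insert 2: 2 bumps 4 from row 1; 4 bumps 5 from row 2; 5 bumps 6 from row 3; 6 starts row 4. P = [[1, 2], [3, 4], [5], [6]].

So P = [[1, 2], [3, 4], [5], [6]], Q = [[1, 4], [2, 5], [3], [6]].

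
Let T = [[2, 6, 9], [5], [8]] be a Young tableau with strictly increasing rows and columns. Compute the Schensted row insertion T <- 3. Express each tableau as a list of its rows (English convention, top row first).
[[2, 3, 9], [5, 6], [8]]

In row 1, 3 replaces 6 (the leftmost entry greater than 3); 6 is bumped to row 2. 6 is appended to row 2. The new tableau is [[2, 3, 9], [5, 6], [8]].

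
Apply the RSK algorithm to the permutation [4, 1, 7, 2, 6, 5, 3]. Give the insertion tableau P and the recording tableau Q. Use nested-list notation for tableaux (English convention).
P = [[1, 2, 3], [4, 5], [6], [7]], Q = [[1, 3, 5], [2, 4], [6], [7]]

Insert each entry of the permutation into P by Schensted row insertion, recording in Q the position of each new cell.

Insert 4: appended to row 1. P = [[4]].
Insert 1: 1 bumps 4 from row 1; 4 starts row 2. P = [[1], [4]].
Insert 7: appended to row 1. P = [[1, 7], [4]].
Insert 2: 2 bumps 7 from row 1; 7 appends to row 2. P = [[1, 2], [4, 7]].
Insert 6: appended to row 1. P = [[1, 2, 6], [4, 7]].
Insert 5: 5 bumps 6 from row 1; 6 bumps 7 from row 2; 7 starts row 3. P = [[1, 2, 5], [4, 6], [7]].
Insert 3: 3 bumps 5 from row 1; 5 bumps 6 from row 2; 6 bumps 7 from row 3; 7 starts row 4. P = [[1, 2, 3], [4, 5], [6], [7]].

So P = [[1, 2, 3], [4, 5], [6], [7]], Q = [[1, 3, 5], [2, 4], [6], [7]].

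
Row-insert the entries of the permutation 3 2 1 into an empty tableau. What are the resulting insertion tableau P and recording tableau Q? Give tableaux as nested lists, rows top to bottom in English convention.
P = [[1], [2], [3]], Q = [[1], [2], [3]]

Insert each entry of the permutation into P by Schensted row insertion, recording in Q the position of each new cell.

Insert 3: appended to row 1. P = [[3]], Q = [[1]].
Insert 2: 2 bumps 3 from row 1; 3 starts row 2. P = [[2], [3]], Q = [[1], [2]].
Insert 1: 1 bumps 2 from row 1; 2 bumps 3 from row 2; 3 starts row 3. P = [[1], [2], [3]], Q = [[1], [2], [3]].

So P = [[1], [2], [3]], Q = [[1], [2], [3]].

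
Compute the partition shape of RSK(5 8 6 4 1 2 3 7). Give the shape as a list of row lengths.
[4, 2, 1, 1]

Row-insert each entry into an empty tableau.

After inserting 5: P = [[5]].
After inserting 8: P = [[5, 8]].
After inserting 6: P = [[5, 6], [8]].
After inserting 4: P = [[4, 6], [5], [8]].
After inserting 1: P = [[1, 6], [4], [5], [8]].
After inserting 2: P = [[1, 2], [4, 6], [5], [8]].
After inserting 3: P = [[1, 2, 3], [4, 6], [5], [8]].
After inserting 7: P = [[1, 2, 3, 7], [4, 6], [5], [8]].

The final insertion tableau P = [[1, 2, 3, 7], [4, 6], [5], [8]] has shape [4, 2, 1, 1].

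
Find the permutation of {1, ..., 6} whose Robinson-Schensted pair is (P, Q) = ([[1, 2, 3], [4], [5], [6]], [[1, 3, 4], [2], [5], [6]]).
6 1 2 5 4 3

Reverse the RSK construction: for i from n down to 1, find the cell of Q containing i, remove the entry at that cell from P, and reverse-bump it up through P; the value ejected from row 1 is w(i).

Step i=6: Q has 6 at row 4, column 1; remove 6 from row 4 of P and reverse-bump: 6 enters row 3 and ejects 5; 5 enters row 2 and ejects 4; 4 enters row 1 and ejects 3. So w(6) = 3. P is now [[1, 2, 4], [5], [6]].
Step i=5: Q has 5 at row 3, column 1; remove 6 from row 3 of P and reverse-bump: 6 enters row 2 and ejects 5; 5 enters row 1 and ejects 4. So w(5) = 4. P is now [[1, 2, 5], [6]].
Step i=4: Q has 4 at row 1, column 3; remove that cell from P, ejecting 5. So w(4) = 5. P is now [[1, 2], [6]].
Step i=3: Q has 3 at row 1, column 2; remove that cell from P, ejecting 2. So w(3) = 2. P is now [[1], [6]].
Step i=2: Q has 2 at row 2, column 1; remove 6 from row 2 of P and reverse-bump: 6 enters row 1 and ejects 1. So w(2) = 1. P is now [[6]].
Step i=1: Q has 1 at row 1, column 1; remove that cell from P, ejecting 6. So w(1) = 6. P is now [].

So w = 6 1 2 5 4 3.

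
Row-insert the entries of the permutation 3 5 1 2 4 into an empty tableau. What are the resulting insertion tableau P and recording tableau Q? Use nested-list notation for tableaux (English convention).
Insert each entry of the permutation into P by Schensted row insertion, recording in Q the position of each new cell.

Insert 3: appended to row 1. P = [[3]].
Insert 5: appended to row 1. P = [[3, 5]].
Insert 1: 1 bumps 3 from row 1; 3 starts row 2. P = [[1, 5], [3]].
Insert 2: 2 bumps 5 from row 1; 5 appends to row 2. P = [[1, 2], [3, 5]].
Insert 4: appended to row 1. P = [[1, 2, 4], [3, 5]].

So P = [[1, 2, 4], [3, 5]], Q = [[1, 2, 5], [3, 4]].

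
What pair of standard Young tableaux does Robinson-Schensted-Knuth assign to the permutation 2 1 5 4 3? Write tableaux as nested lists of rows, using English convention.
Insert each entry of the permutation into P by Schensted row insertion, recording in Q the position of each new cell.

Insert 2: appended to row 1. P = [[2]], Q = [[1]].
Insert 1: 1 bumps 2 from row 1; 2 starts row 2. P = [[1], [2]], Q = [[1], [2]].
Insert 5: appended to row 1. P = [[1, 5], [2]], Q = [[1, 3], [2]].
Insert 4: 4 bumps 5 from row 1; 5 appends to row 2. P = [[1, 4], [2, 5]], Q = [[1, 3], [2, 4]].
Insert 3: 3 bumps 4 from row 1; 4 bumps 5 from row 2; 5 starts row 3. P = [[1, 3], [2, 4], [5]], Q = [[1, 3], [2, 4], [5]].

So P = [[1, 3], [2, 4], [5]], Q = [[1, 3], [2, 4], [5]].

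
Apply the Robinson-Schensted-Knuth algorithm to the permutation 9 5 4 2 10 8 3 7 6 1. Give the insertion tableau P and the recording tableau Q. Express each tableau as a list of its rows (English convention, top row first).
Insert each entry of the permutation into P by Schensted row insertion, recording in Q the position of each new cell.

Insert 9: appended to row 1. P = [[9]].
Insert 5: 5 bumps 9 from row 1; 9 starts row 2. P = [[5], [9]].
Insert 4: 4 bumps 5 from row 1; 5 bumps 9 from row 2; 9 starts row 3. P = [[4], [5], [9]].
Insert 2: 2 bumps 4 from row 1; 4 bumps 5 from row 2; 5 bumps 9 from row 3; 9 starts row 4. P = [[2], [4], [5], [9]].
Insert 10: appended to row 1. P = [[2, 10], [4], [5], [9]].
Insert 8: 8 bumps 10 from row 1; 10 appends to row 2. P = [[2, 8], [4, 10], [5], [9]].
Insert 3: 3 bumps 8 from row 1; 8 bumps 10 from row 2; 10 appends to row 3. P = [[2, 3], [4, 8], [5, 10], [9]].
Insert 7: appended to row 1. P = [[2, 3, 7], [4, 8], [5, 10], [9]].
Insert 6: 6 bumps 7 from row 1; 7 bumps 8 from row 2; 8 bumps 10 from row 3; 10 appends to row 4. P = [[2, 3, 6], [4, 7], [5, 8], [9, 10]].
Insert 1: 1 bumps 2 from row 1; 2 bumps 4 from row 2; 4 bumps 5 from row 3; 5 bumps 9 from row 4; 9 starts row 5. P = [[1, 3, 6], [2, 7], [4, 8], [5, 10], [9]].

So P = [[1, 3, 6], [2, 7], [4, 8], [5, 10], [9]], Q = [[1, 5, 8], [2, 6], [3, 7], [4, 9], [10]].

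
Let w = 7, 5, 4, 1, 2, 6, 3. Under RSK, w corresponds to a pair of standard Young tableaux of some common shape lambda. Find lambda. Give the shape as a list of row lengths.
[3, 2, 1, 1]

Row-insert each entry into an empty tableau.

After inserting 7: P = [[7]].
After inserting 5: P = [[5], [7]].
After inserting 4: P = [[4], [5], [7]].
After inserting 1: P = [[1], [4], [5], [7]].
After inserting 2: P = [[1, 2], [4], [5], [7]].
After inserting 6: P = [[1, 2, 6], [4], [5], [7]].
After inserting 3: P = [[1, 2, 3], [4, 6], [5], [7]].

The final insertion tableau P = [[1, 2, 3], [4, 6], [5], [7]] has shape [3, 2, 1, 1].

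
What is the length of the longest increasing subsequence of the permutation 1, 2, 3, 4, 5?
5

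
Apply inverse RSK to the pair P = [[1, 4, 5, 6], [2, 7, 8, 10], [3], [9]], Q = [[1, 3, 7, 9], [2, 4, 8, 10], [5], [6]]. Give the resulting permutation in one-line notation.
Reverse the RSK construction: for i from n down to 1, find the cell of Q containing i, remove the entry at that cell from P, and reverse-bump it up through P; the value ejected from row 1 is w(i).

Step i=10: Q has 10 at row 2, column 4; remove 10 from row 2 of P and reverse-bump: 10 enters row 1 and ejects 6. So w(10) = 6. P is now [[1, 4, 5, 10], [2, 7, 8], [3], [9]].
Step i=9: Q has 9 at row 1, column 4; remove that cell from P, ejecting 10. So w(9) = 10. P is now [[1, 4, 5], [2, 7, 8], [3], [9]].
Step i=8: Q has 8 at row 2, column 3; remove 8 from row 2 of P and reverse-bump: 8 enters row 1 and ejects 5. So w(8) = 5. P is now [[1, 4, 8], [2, 7], [3], [9]].
Step i=7: Q has 7 at row 1, column 3; remove that cell from P, ejecting 8. So w(7) = 8. P is now [[1, 4], [2, 7], [3], [9]].
Step i=6: Q has 6 at row 4, column 1; remove 9 from row 4 of P and reverse-bump: 9 enters row 3 and ejects 3; 3 enters row 2 and ejects 2; 2 enters row 1 and ejects 1. So w(6) = 1. P is now [[2, 4], [3, 7], [9]].
Step i=5: Q has 5 at row 3, column 1; remove 9 from row 3 of P and reverse-bump: 9 enters row 2 and ejects 7; 7 enters row 1 and ejects 4. So w(5) = 4. P is now [[2, 7], [3, 9]].
Step i=4: Q has 4 at row 2, column 2; remove 9 from row 2 of P and reverse-bump: 9 enters row 1 and ejects 7. So w(4) = 7. P is now [[2, 9], [3]].
Step i=3: Q has 3 at row 1, column 2; remove that cell from P, ejecting 9. So w(3) = 9. P is now [[2], [3]].
Step i=2: Q has 2 at row 2, column 1; remove 3 from row 2 of P and reverse-bump: 3 enters row 1 and ejects 2. So w(2) = 2. P is now [[3]].
Step i=1: Q has 1 at row 1, column 1; remove that cell from P, ejecting 3. So w(1) = 3. P is now [].

So w = 3 2 9 7 4 1 8 5 10 6.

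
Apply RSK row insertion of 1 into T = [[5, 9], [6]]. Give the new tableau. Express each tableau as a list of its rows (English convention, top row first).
In row 1, 1 replaces 5 (the leftmost entry greater than 1); 5 is bumped to row 2. In row 2, 5 replaces 6 (the leftmost entry greater than 5); 6 is bumped to row 3. 6 starts a new row 3. The new tableau is [[1, 9], [5], [6]].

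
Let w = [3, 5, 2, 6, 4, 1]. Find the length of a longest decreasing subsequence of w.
3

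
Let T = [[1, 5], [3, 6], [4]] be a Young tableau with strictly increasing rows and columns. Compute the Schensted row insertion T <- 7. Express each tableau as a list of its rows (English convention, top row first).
[[1, 5, 7], [3, 6], [4]]

7 is larger than every entry of row 1, so it is appended to row 1. The new tableau is [[1, 5, 7], [3, 6], [4]].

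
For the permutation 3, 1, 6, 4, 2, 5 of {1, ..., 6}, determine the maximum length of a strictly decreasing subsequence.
3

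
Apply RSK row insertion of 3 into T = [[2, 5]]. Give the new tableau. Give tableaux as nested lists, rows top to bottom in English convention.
[[2, 3], [5]]

In row 1, 3 replaces 5 (the leftmost entry greater than 3); 5 is bumped to row 2. 5 starts a new row 2. The new tableau is [[2, 3], [5]].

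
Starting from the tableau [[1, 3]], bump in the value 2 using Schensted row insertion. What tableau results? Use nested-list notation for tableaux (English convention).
In row 1, 2 replaces 3 (the leftmost entry greater than 2); 3 is bumped to row 2. 3 starts a new row 2. The new tableau is [[1, 2], [3]].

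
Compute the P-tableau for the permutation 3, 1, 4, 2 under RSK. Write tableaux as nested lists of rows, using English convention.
P = [[1, 2], [3, 4]]

Insert 3: appended to row 1. P = [[3]].
Insert 1: 1 bumps 3 from row 1; 3 starts row 2. P = [[1], [3]].
Insert 4: appended to row 1. P = [[1, 4], [3]].
Insert 2: 2 bumps 4 from row 1; 4 appends to row 2. P = [[1, 2], [3, 4]].

So P = [[1, 2], [3, 4]].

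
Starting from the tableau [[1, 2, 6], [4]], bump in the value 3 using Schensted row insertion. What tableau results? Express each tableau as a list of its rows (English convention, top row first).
In row 1, 3 replaces 6 (the leftmost entry greater than 3); 6 is bumped to row 2. 6 is appended to row 2. The new tableau is [[1, 2, 3], [4, 6]].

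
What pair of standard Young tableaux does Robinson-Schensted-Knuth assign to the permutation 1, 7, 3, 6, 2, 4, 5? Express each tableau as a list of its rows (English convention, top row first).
P = [[1, 2, 4, 5], [3, 6], [7]], Q = [[1, 2, 4, 7], [3, 6], [5]]

Insert each entry of the permutation into P by Schensted row insertion, recording in Q the position of each new cell.

Insert 1: appended to row 1. P = [[1]].
Insert 7: appended to row 1. P = [[1, 7]].
Insert 3: 3 bumps 7 from row 1; 7 starts row 2. P = [[1, 3], [7]].
Insert 6: appended to row 1. P = [[1, 3, 6], [7]].
Insert 2: 2 bumps 3 from row 1; 3 bumps 7 from row 2; 7 starts row 3. P = [[1, 2, 6], [3], [7]].
Insert 4: 4 bumps 6 from row 1; 6 appends to row 2. P = [[1, 2, 4], [3, 6], [7]].
Insert 5: appended to row 1. P = [[1, 2, 4, 5], [3, 6], [7]].

So P = [[1, 2, 4, 5], [3, 6], [7]], Q = [[1, 2, 4, 7], [3, 6], [5]].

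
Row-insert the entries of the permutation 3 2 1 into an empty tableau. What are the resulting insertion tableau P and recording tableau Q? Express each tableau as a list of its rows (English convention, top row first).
Insert each entry of the permutation into P by Schensted row insertion, recording in Q the position of each new cell.

Insert 3: appended to row 1. P = [[3]].
Insert 2: 2 bumps 3 from row 1; 3 starts row 2. P = [[2], [3]].
Insert 1: 1 bumps 2 from row 1; 2 bumps 3 from row 2; 3 starts row 3. P = [[1], [2], [3]].

So P = [[1], [2], [3]], Q = [[1], [2], [3]].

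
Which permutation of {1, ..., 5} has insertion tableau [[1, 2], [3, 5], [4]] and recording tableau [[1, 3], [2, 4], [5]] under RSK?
Reverse the RSK construction: for i from n down to 1, find the cell of Q containing i, remove the entry at that cell from P, and reverse-bump it up through P; the value ejected from row 1 is w(i).

Step i=5: Q has 5 at row 3, column 1; remove 4 from row 3 of P and reverse-bump: 4 enters row 2 and ejects 3; 3 enters row 1 and ejects 2. So w(5) = 2. P is now [[1, 3], [4, 5]].
Step i=4: Q has 4 at row 2, column 2; remove 5 from row 2 of P and reverse-bump: 5 enters row 1 and ejects 3. So w(4) = 3. P is now [[1, 5], [4]].
Step i=3: Q has 3 at row 1, column 2; remove that cell from P, ejecting 5. So w(3) = 5. P is now [[1], [4]].
Step i=2: Q has 2 at row 2, column 1; remove 4 from row 2 of P and reverse-bump: 4 enters row 1 and ejects 1. So w(2) = 1. P is now [[4]].
Step i=1: Q has 1 at row 1, column 1; remove that cell from P, ejecting 4. So w(1) = 4. P is now [].

So w = 4 1 5 3 2.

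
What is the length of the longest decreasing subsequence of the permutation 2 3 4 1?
2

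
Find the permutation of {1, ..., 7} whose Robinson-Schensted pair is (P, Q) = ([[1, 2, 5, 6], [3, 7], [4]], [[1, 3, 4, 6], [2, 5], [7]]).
Reverse the RSK construction: for i from n down to 1, find the cell of Q containing i, remove the entry at that cell from P, and reverse-bump it up through P; the value ejected from row 1 is w(i).

Step i=7: Q has 7 at row 3, column 1; remove 4 from row 3 of P and reverse-bump: 4 enters row 2 and ejects 3; 3 enters row 1 and ejects 2. So w(7) = 2. P is now [[1, 3, 5, 6], [4, 7]].
Step i=6: Q has 6 at row 1, column 4; remove that cell from P, ejecting 6. So w(6) = 6. P is now [[1, 3, 5], [4, 7]].
Step i=5: Q has 5 at row 2, column 2; remove 7 from row 2 of P and reverse-bump: 7 enters row 1 and ejects 5. So w(5) = 5. P is now [[1, 3, 7], [4]].
Step i=4: Q has 4 at row 1, column 3; remove that cell from P, ejecting 7. So w(4) = 7. P is now [[1, 3], [4]].
Step i=3: Q has 3 at row 1, column 2; remove that cell from P, ejecting 3. So w(3) = 3. P is now [[1], [4]].
Step i=2: Q has 2 at row 2, column 1; remove 4 from row 2 of P and reverse-bump: 4 enters row 1 and ejects 1. So w(2) = 1. P is now [[4]].
Step i=1: Q has 1 at row 1, column 1; remove that cell from P, ejecting 4. So w(1) = 4. P is now [].

So w = 4 1 3 7 5 6 2.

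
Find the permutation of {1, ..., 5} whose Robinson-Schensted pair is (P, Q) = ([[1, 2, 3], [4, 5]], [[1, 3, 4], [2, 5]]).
Reverse the RSK construction: for i from n down to 1, find the cell of Q containing i, remove the entry at that cell from P, and reverse-bump it up through P; the value ejected from row 1 is w(i).

Step i=5: Q has 5 at row 2, column 2; remove 5 from row 2 of P and reverse-bump: 5 enters row 1 and ejects 3. So w(5) = 3. P is now [[1, 2, 5], [4]].
Step i=4: Q has 4 at row 1, column 3; remove that cell from P, ejecting 5. So w(4) = 5. P is now [[1, 2], [4]].
Step i=3: Q has 3 at row 1, column 2; remove that cell from P, ejecting 2. So w(3) = 2. P is now [[1], [4]].
Step i=2: Q has 2 at row 2, column 1; remove 4 from row 2 of P and reverse-bump: 4 enters row 1 and ejects 1. So w(2) = 1. P is now [[4]].
Step i=1: Q has 1 at row 1, column 1; remove that cell from P, ejecting 4. So w(1) = 4. P is now [].

So w = 4 1 2 5 3.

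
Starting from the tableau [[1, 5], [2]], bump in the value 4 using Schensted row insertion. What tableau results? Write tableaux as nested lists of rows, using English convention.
In row 1, 4 replaces 5 (the leftmost entry greater than 4); 5 is bumped to row 2. 5 is appended to row 2. The new tableau is [[1, 4], [2, 5]].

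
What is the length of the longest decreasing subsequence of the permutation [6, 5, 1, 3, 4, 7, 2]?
4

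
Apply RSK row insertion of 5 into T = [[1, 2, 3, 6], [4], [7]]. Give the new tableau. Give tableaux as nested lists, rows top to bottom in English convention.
In row 1, 5 replaces 6 (the leftmost entry greater than 5); 6 is bumped to row 2. 6 is appended to row 2. The new tableau is [[1, 2, 3, 5], [4, 6], [7]].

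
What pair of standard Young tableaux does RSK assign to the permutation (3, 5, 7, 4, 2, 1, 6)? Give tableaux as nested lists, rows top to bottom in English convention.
P = [[1, 4, 6], [2, 7], [3], [5]], Q = [[1, 2, 3], [4, 7], [5], [6]]

Insert each entry of the permutation into P by Schensted row insertion, recording in Q the position of each new cell.

Insert 3: appended to row 1. P = [[3]].
Insert 5: appended to row 1. P = [[3, 5]].
Insert 7: appended to row 1. P = [[3, 5, 7]].
Insert 4: 4 bumps 5 from row 1; 5 starts row 2. P = [[3, 4, 7], [5]].
Insert 2: 2 bumps 3 from row 1; 3 bumps 5 from row 2; 5 starts row 3. P = [[2, 4, 7], [3], [5]].
Insert 1: 1 bumps 2 from row 1; 2 bumps 3 from row 2; 3 bumps 5 from row 3; 5 starts row 4. P = [[1, 4, 7], [2], [3], [5]].
Insert 6: 6 bumps 7 from row 1; 7 appends to row 2. P = [[1, 4, 6], [2, 7], [3], [5]].

So P = [[1, 4, 6], [2, 7], [3], [5]], Q = [[1, 2, 3], [4, 7], [5], [6]].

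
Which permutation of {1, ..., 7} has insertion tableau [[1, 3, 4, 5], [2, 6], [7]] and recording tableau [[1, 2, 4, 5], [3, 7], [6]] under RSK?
Reverse the RSK construction: for i from n down to 1, find the cell of Q containing i, remove the entry at that cell from P, and reverse-bump it up through P; the value ejected from row 1 is w(i).

Step i=7: Q has 7 at row 2, column 2; remove 6 from row 2 of P and reverse-bump: 6 enters row 1 and ejects 5. So w(7) = 5. P is now [[1, 3, 4, 6], [2], [7]].
Step i=6: Q has 6 at row 3, column 1; remove 7 from row 3 of P and reverse-bump: 7 enters row 2 and ejects 2; 2 enters row 1 and ejects 1. So w(6) = 1. P is now [[2, 3, 4, 6], [7]].
Step i=5: Q has 5 at row 1, column 4; remove that cell from P, ejecting 6. So w(5) = 6. P is now [[2, 3, 4], [7]].
Step i=4: Q has 4 at row 1, column 3; remove that cell from P, ejecting 4. So w(4) = 4. P is now [[2, 3], [7]].
Step i=3: Q has 3 at row 2, column 1; remove 7 from row 2 of P and reverse-bump: 7 enters row 1 and ejects 3. So w(3) = 3. P is now [[2, 7]].
Step i=2: Q has 2 at row 1, column 2; remove that cell from P, ejecting 7. So w(2) = 7. P is now [[2]].
Step i=1: Q has 1 at row 1, column 1; remove that cell from P, ejecting 2. So w(1) = 2. P is now [].

So w = 2 7 3 4 6 1 5.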